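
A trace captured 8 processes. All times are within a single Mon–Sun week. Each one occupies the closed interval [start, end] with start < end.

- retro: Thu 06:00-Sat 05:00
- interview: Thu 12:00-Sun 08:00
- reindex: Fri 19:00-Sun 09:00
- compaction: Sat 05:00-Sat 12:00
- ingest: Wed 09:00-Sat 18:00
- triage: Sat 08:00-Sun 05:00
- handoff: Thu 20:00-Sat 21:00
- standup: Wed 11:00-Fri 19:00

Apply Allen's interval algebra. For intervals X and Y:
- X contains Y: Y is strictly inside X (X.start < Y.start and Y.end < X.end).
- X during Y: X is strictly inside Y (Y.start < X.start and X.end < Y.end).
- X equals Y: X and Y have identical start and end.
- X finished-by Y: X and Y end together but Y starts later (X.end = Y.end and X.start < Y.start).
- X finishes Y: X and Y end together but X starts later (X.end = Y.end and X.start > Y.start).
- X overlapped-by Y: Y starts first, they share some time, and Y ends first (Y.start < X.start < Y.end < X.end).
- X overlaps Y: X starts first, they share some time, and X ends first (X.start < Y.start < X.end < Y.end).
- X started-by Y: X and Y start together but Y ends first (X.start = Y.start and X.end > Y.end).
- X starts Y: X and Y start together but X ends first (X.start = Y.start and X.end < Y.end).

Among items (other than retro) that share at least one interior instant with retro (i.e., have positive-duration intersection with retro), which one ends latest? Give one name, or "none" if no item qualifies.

Target retro = [Thu 06:00, Sat 05:00].
compaction [Sat 05:00, Sat 12:00] → met-by → excluded.
handoff [Thu 20:00, Sat 21:00] → overlapped-by → candidate.
ingest [Wed 09:00, Sat 18:00] → contains → candidate.
interview [Thu 12:00, Sun 08:00] → overlapped-by → candidate.
reindex [Fri 19:00, Sun 09:00] → overlapped-by → candidate.
standup [Wed 11:00, Fri 19:00] → overlaps → candidate.
triage [Sat 08:00, Sun 05:00] → after → excluded.
Among candidates, latest end is Sun 09:00 → reindex.

reindex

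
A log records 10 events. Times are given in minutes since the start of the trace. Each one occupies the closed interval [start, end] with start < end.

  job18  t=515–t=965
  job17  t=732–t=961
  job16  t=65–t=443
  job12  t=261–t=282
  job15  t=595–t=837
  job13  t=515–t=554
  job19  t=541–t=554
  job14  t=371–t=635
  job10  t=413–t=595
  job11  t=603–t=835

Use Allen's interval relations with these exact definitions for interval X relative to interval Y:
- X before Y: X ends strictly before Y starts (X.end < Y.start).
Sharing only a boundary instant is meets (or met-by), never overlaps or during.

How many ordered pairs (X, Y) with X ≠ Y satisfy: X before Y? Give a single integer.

Checking all 90 ordered pairs for relation 'before'; matching pairs in alphabetical order:
(job10, job11): job10 before job11 ✓
(job10, job17): job10 before job17 ✓
(job12, job10): job12 before job10 ✓
(job12, job11): job12 before job11 ✓
(job12, job13): job12 before job13 ✓
(job12, job14): job12 before job14 ✓
(job12, job15): job12 before job15 ✓
(job12, job17): job12 before job17 ✓
(job12, job18): job12 before job18 ✓
(job12, job19): job12 before job19 ✓
(job13, job11): job13 before job11 ✓
(job13, job15): job13 before job15 ✓
(job13, job17): job13 before job17 ✓
(job14, job17): job14 before job17 ✓
(job16, job11): job16 before job11 ✓
(job16, job13): job16 before job13 ✓
(job16, job15): job16 before job15 ✓
(job16, job17): job16 before job17 ✓
(job16, job18): job16 before job18 ✓
(job16, job19): job16 before job19 ✓
(job19, job11): job19 before job11 ✓
(job19, job15): job19 before job15 ✓
(job19, job17): job19 before job17 ✓
Count: 23.

23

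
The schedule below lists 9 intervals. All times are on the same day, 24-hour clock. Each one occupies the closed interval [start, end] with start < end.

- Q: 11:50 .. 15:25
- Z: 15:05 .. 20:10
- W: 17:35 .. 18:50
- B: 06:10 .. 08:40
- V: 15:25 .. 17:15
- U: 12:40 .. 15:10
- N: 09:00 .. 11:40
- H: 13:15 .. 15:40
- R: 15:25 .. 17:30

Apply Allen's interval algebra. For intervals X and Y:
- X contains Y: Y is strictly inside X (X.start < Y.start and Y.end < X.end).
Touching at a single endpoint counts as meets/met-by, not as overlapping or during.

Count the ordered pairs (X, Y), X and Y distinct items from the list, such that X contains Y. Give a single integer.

Checking all 72 ordered pairs for relation 'contains'; matching pairs in alphabetical order:
(Q, U): Q contains U ✓
(Z, R): Z contains R ✓
(Z, V): Z contains V ✓
(Z, W): Z contains W ✓
Count: 4.

4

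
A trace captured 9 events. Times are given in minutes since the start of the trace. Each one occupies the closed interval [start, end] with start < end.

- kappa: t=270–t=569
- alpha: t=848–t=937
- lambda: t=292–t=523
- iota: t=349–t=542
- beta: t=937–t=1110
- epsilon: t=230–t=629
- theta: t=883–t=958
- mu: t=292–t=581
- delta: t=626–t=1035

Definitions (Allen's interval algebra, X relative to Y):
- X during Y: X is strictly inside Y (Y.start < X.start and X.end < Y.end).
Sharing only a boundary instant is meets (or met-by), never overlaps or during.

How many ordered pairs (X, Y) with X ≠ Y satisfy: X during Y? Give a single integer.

9

Checking all 72 ordered pairs for relation 'during'; matching pairs in alphabetical order:
(alpha, delta): alpha during delta ✓
(iota, epsilon): iota during epsilon ✓
(iota, kappa): iota during kappa ✓
(iota, mu): iota during mu ✓
(kappa, epsilon): kappa during epsilon ✓
(lambda, epsilon): lambda during epsilon ✓
(lambda, kappa): lambda during kappa ✓
(mu, epsilon): mu during epsilon ✓
(theta, delta): theta during delta ✓
Count: 9.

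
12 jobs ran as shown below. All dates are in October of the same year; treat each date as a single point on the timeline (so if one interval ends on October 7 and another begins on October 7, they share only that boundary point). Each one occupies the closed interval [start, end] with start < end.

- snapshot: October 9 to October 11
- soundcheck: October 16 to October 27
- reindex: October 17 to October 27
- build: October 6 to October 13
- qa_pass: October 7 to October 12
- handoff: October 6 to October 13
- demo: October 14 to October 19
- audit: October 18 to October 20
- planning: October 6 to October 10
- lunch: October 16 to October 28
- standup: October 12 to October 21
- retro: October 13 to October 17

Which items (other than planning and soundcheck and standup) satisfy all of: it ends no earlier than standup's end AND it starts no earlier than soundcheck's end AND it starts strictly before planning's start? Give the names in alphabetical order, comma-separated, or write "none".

none

Conditions: its end is no earlier than standup's end (X.end >= October 21) AND its start is no earlier than soundcheck's end (X.start >= October 27) AND its start is strictly before planning's start (X.start < October 6).
audit: end October 20 >= October 21? ✗; start October 18 >= October 27? ✗; start October 18 < October 6? ✗ → no.
build: end October 13 >= October 21? ✗; start October 6 >= October 27? ✗; start October 6 < October 6? ✗ → no.
demo: end October 19 >= October 21? ✗; start October 14 >= October 27? ✗; start October 14 < October 6? ✗ → no.
handoff: end October 13 >= October 21? ✗; start October 6 >= October 27? ✗; start October 6 < October 6? ✗ → no.
lunch: end October 28 >= October 21? ✓; start October 16 >= October 27? ✗; start October 16 < October 6? ✗ → no.
qa_pass: end October 12 >= October 21? ✗; start October 7 >= October 27? ✗; start October 7 < October 6? ✗ → no.
reindex: end October 27 >= October 21? ✓; start October 17 >= October 27? ✗; start October 17 < October 6? ✗ → no.
retro: end October 17 >= October 21? ✗; start October 13 >= October 27? ✗; start October 13 < October 6? ✗ → no.
snapshot: end October 11 >= October 21? ✗; start October 9 >= October 27? ✗; start October 9 < October 6? ✗ → no.
Result: none.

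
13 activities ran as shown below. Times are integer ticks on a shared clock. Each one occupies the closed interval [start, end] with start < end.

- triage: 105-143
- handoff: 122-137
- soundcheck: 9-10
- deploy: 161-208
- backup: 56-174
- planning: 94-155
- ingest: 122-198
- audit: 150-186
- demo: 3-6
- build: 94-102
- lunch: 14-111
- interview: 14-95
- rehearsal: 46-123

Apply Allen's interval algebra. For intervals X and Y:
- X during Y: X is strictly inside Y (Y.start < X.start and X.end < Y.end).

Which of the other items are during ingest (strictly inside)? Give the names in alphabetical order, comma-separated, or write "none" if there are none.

audit

Target ingest = [122, 198].
audit [150, 186] → during → yes.
backup [56, 174] → overlaps → no.
build [94, 102] → before → no.
demo [3, 6] → before → no.
deploy [161, 208] → overlapped-by → no.
handoff [122, 137] → starts → no.
interview [14, 95] → before → no.
lunch [14, 111] → before → no.
planning [94, 155] → overlaps → no.
rehearsal [46, 123] → overlaps → no.
soundcheck [9, 10] → before → no.
triage [105, 143] → overlaps → no.
Result: audit.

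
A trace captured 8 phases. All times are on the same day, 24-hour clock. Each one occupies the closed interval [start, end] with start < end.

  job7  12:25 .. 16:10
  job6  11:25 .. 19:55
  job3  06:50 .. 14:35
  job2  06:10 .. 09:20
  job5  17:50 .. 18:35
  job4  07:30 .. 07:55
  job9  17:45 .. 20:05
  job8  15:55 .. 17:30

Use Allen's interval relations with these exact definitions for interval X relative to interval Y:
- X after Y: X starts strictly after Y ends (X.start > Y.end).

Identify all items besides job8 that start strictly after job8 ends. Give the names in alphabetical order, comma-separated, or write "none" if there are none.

Target job8 = [15:55, 17:30].
job2 [06:10, 09:20] → before → no.
job3 [06:50, 14:35] → before → no.
job4 [07:30, 07:55] → before → no.
job5 [17:50, 18:35] → after → yes.
job6 [11:25, 19:55] → contains → no.
job7 [12:25, 16:10] → overlaps → no.
job9 [17:45, 20:05] → after → yes.
Result: job5, job9.

job5, job9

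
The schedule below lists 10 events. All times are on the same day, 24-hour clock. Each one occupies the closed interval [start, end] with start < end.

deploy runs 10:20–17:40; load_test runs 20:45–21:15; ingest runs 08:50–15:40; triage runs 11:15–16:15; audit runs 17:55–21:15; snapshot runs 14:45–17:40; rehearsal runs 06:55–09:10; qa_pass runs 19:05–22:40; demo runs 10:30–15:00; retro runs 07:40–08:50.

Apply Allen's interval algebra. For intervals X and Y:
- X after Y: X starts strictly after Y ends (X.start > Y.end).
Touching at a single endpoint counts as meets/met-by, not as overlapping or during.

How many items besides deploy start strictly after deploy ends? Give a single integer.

3

Target deploy = [10:20, 17:40].
audit [17:55, 21:15] → after → counts.
demo [10:30, 15:00] → during → no.
ingest [08:50, 15:40] → overlaps → no.
load_test [20:45, 21:15] → after → counts.
qa_pass [19:05, 22:40] → after → counts.
rehearsal [06:55, 09:10] → before → no.
retro [07:40, 08:50] → before → no.
snapshot [14:45, 17:40] → finishes → no.
triage [11:15, 16:15] → during → no.
Total: 3.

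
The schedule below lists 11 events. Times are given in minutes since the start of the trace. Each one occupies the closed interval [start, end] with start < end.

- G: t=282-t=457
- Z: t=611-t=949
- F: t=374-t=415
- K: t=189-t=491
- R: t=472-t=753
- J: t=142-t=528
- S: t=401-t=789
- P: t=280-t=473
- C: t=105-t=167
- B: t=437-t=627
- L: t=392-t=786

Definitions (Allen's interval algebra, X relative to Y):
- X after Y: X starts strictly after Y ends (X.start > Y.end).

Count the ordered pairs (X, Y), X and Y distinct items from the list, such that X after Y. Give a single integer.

Checking all 110 ordered pairs for relation 'after'; matching pairs in alphabetical order:
(B, C): B after C ✓
(B, F): B after F ✓
(F, C): F after C ✓
(G, C): G after C ✓
(K, C): K after C ✓
(L, C): L after C ✓
(P, C): P after C ✓
(R, C): R after C ✓
(R, F): R after F ✓
(R, G): R after G ✓
(S, C): S after C ✓
(Z, C): Z after C ✓
(Z, F): Z after F ✓
(Z, G): Z after G ✓
(Z, J): Z after J ✓
(Z, K): Z after K ✓
(Z, P): Z after P ✓
Count: 17.

17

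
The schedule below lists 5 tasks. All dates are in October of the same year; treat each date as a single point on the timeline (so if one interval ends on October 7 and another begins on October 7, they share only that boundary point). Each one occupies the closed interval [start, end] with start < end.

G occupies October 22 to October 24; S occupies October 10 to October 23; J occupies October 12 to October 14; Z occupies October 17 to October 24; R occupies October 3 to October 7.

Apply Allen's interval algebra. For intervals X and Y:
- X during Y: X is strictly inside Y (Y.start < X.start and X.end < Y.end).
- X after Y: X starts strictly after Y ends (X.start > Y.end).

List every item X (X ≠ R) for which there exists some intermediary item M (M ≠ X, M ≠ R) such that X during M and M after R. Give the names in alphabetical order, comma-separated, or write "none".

Target R = [October 3, October 7].
Intermediaries M with M after R: G, J, S, Z.
Via G — items with X during G: none.
Via J — items with X during J: none.
Via S — items with X during S: J.
Via Z — items with X during Z: none.
Union: J.

J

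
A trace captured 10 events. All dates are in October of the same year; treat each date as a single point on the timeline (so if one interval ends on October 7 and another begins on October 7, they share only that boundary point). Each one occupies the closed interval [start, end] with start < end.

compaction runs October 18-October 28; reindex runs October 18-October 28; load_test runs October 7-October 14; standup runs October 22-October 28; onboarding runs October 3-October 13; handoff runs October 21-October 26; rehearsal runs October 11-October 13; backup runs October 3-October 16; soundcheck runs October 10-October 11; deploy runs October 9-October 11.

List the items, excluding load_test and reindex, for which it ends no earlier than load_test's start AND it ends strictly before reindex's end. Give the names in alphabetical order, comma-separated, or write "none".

Conditions: its end is no earlier than load_test's start (X.end >= October 7) AND its end is strictly before reindex's end (X.end < October 28).
backup: end October 16 >= October 7? ✓; end October 16 < October 28? ✓ → yes.
compaction: end October 28 >= October 7? ✓; end October 28 < October 28? ✗ → no.
deploy: end October 11 >= October 7? ✓; end October 11 < October 28? ✓ → yes.
handoff: end October 26 >= October 7? ✓; end October 26 < October 28? ✓ → yes.
onboarding: end October 13 >= October 7? ✓; end October 13 < October 28? ✓ → yes.
rehearsal: end October 13 >= October 7? ✓; end October 13 < October 28? ✓ → yes.
soundcheck: end October 11 >= October 7? ✓; end October 11 < October 28? ✓ → yes.
standup: end October 28 >= October 7? ✓; end October 28 < October 28? ✗ → no.
Result: backup, deploy, handoff, onboarding, rehearsal, soundcheck.

backup, deploy, handoff, onboarding, rehearsal, soundcheck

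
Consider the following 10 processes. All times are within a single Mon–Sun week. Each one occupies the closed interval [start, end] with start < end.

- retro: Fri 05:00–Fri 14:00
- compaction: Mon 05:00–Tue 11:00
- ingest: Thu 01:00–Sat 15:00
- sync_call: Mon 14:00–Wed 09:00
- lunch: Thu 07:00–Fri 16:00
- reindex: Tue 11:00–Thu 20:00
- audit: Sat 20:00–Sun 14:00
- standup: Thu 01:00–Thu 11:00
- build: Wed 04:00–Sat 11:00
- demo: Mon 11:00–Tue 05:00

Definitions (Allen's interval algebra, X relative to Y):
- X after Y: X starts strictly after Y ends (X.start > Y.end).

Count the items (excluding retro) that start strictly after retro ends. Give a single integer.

1

Target retro = [Fri 05:00, Fri 14:00].
audit [Sat 20:00, Sun 14:00] → after → counts.
build [Wed 04:00, Sat 11:00] → contains → no.
compaction [Mon 05:00, Tue 11:00] → before → no.
demo [Mon 11:00, Tue 05:00] → before → no.
ingest [Thu 01:00, Sat 15:00] → contains → no.
lunch [Thu 07:00, Fri 16:00] → contains → no.
reindex [Tue 11:00, Thu 20:00] → before → no.
standup [Thu 01:00, Thu 11:00] → before → no.
sync_call [Mon 14:00, Wed 09:00] → before → no.
Total: 1.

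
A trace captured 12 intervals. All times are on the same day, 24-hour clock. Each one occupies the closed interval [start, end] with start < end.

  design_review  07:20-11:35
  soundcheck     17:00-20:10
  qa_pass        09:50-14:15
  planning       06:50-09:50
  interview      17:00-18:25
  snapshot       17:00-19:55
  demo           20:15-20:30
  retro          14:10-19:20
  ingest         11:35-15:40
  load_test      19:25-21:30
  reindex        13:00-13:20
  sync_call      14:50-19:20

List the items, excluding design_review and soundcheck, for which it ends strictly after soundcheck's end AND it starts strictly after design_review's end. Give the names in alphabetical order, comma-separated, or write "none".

demo, load_test

Conditions: its end is strictly after soundcheck's end (X.end > 20:10) AND its start is strictly after design_review's end (X.start > 11:35).
demo: end 20:30 > 20:10? ✓; start 20:15 > 11:35? ✓ → yes.
ingest: end 15:40 > 20:10? ✗; start 11:35 > 11:35? ✗ → no.
interview: end 18:25 > 20:10? ✗; start 17:00 > 11:35? ✓ → no.
load_test: end 21:30 > 20:10? ✓; start 19:25 > 11:35? ✓ → yes.
planning: end 09:50 > 20:10? ✗; start 06:50 > 11:35? ✗ → no.
qa_pass: end 14:15 > 20:10? ✗; start 09:50 > 11:35? ✗ → no.
reindex: end 13:20 > 20:10? ✗; start 13:00 > 11:35? ✓ → no.
retro: end 19:20 > 20:10? ✗; start 14:10 > 11:35? ✓ → no.
snapshot: end 19:55 > 20:10? ✗; start 17:00 > 11:35? ✓ → no.
sync_call: end 19:20 > 20:10? ✗; start 14:50 > 11:35? ✓ → no.
Result: demo, load_test.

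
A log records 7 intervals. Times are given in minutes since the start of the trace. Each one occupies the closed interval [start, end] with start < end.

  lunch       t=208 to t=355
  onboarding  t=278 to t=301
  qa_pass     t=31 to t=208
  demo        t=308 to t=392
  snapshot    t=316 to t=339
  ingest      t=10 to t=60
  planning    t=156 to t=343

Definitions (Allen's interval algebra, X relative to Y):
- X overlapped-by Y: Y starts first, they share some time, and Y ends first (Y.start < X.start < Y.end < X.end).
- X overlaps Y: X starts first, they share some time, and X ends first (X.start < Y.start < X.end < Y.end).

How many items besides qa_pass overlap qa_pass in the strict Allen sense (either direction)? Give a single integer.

Target qa_pass = [t=31, t=208].
demo [t=308, t=392] → after → no.
ingest [t=10, t=60] → overlaps → counts.
lunch [t=208, t=355] → met-by → no.
onboarding [t=278, t=301] → after → no.
planning [t=156, t=343] → overlapped-by → counts.
snapshot [t=316, t=339] → after → no.
Total: 2.

2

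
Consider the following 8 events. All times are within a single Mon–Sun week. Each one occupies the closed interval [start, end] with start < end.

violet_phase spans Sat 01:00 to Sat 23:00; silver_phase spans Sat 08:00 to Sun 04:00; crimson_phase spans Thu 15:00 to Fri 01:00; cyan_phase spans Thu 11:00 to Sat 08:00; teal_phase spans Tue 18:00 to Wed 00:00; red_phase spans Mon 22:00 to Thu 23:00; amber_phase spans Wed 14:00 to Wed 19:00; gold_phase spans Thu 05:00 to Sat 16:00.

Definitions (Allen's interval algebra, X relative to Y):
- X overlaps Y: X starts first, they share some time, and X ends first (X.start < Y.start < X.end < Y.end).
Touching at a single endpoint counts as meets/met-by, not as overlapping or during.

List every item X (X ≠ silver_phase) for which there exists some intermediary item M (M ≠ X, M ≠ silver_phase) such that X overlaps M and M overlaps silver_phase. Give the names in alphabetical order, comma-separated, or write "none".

Target silver_phase = [Sat 08:00, Sun 04:00].
Intermediaries M with M overlaps silver_phase: gold_phase, violet_phase.
Via gold_phase — items with X overlaps gold_phase: red_phase.
Via violet_phase — items with X overlaps violet_phase: cyan_phase, gold_phase.
Union: cyan_phase, gold_phase, red_phase.

cyan_phase, gold_phase, red_phase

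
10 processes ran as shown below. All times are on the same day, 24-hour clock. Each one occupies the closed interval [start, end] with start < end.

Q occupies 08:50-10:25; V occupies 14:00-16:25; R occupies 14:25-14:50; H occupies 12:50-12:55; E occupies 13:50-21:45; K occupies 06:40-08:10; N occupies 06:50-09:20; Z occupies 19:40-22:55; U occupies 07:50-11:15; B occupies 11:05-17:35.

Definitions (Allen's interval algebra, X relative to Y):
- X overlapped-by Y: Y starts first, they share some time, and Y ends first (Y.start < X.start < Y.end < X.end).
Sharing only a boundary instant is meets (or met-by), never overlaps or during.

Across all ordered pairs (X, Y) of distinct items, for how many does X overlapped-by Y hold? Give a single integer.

Checking all 90 ordered pairs for relation 'overlapped-by'; matching pairs in alphabetical order:
(B, U): B overlapped-by U ✓
(E, B): E overlapped-by B ✓
(N, K): N overlapped-by K ✓
(Q, N): Q overlapped-by N ✓
(U, K): U overlapped-by K ✓
(U, N): U overlapped-by N ✓
(Z, E): Z overlapped-by E ✓
Count: 7.

7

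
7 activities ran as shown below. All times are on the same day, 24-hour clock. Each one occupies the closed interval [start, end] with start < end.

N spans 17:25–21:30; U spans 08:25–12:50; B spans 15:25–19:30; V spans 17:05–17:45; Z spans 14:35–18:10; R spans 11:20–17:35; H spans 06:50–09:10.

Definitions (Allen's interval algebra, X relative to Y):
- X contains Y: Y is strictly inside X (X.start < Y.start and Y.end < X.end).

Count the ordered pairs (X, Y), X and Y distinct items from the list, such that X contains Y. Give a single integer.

2

Checking all 42 ordered pairs for relation 'contains'; matching pairs in alphabetical order:
(B, V): B contains V ✓
(Z, V): Z contains V ✓
Count: 2.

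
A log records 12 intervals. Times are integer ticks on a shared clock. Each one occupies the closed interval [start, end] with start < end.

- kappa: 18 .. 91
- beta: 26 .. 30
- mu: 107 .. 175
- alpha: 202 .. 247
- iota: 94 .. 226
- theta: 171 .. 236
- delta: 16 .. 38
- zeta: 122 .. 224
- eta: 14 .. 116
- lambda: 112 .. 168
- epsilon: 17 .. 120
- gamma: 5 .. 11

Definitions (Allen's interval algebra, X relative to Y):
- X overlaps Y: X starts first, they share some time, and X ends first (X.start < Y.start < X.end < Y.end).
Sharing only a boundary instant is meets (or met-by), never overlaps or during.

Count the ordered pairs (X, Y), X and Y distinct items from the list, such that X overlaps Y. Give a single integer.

17

Checking all 132 ordered pairs for relation 'overlaps'; matching pairs in alphabetical order:
(delta, epsilon): delta overlaps epsilon ✓
(delta, kappa): delta overlaps kappa ✓
(epsilon, iota): epsilon overlaps iota ✓
(epsilon, lambda): epsilon overlaps lambda ✓
(epsilon, mu): epsilon overlaps mu ✓
(eta, epsilon): eta overlaps epsilon ✓
(eta, iota): eta overlaps iota ✓
(eta, lambda): eta overlaps lambda ✓
(eta, mu): eta overlaps mu ✓
(iota, alpha): iota overlaps alpha ✓
(iota, theta): iota overlaps theta ✓
(lambda, zeta): lambda overlaps zeta ✓
(mu, theta): mu overlaps theta ✓
(mu, zeta): mu overlaps zeta ✓
(theta, alpha): theta overlaps alpha ✓
(zeta, alpha): zeta overlaps alpha ✓
(zeta, theta): zeta overlaps theta ✓
Count: 17.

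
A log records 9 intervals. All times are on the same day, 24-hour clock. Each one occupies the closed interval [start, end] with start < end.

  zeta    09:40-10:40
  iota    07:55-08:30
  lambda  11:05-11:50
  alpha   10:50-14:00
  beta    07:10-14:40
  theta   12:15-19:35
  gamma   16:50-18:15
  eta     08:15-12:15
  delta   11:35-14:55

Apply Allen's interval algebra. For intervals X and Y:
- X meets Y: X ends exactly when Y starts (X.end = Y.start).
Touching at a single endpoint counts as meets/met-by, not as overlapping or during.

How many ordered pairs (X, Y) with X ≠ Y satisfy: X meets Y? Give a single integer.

1

Checking all 72 ordered pairs for relation 'meets'; matching pairs in alphabetical order:
(eta, theta): eta meets theta ✓
Count: 1.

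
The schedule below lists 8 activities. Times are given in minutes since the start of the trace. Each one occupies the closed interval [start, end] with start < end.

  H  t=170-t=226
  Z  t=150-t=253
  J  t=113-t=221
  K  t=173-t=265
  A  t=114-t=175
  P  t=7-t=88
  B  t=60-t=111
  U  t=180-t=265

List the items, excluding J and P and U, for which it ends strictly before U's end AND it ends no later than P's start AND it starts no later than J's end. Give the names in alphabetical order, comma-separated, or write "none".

none

Conditions: its end is strictly before U's end (X.end < t=265) AND its end is no later than P's start (X.end <= t=7) AND its start is no later than J's end (X.start <= t=221).
A: end t=175 < t=265? ✓; end t=175 <= t=7? ✗; start t=114 <= t=221? ✓ → no.
B: end t=111 < t=265? ✓; end t=111 <= t=7? ✗; start t=60 <= t=221? ✓ → no.
H: end t=226 < t=265? ✓; end t=226 <= t=7? ✗; start t=170 <= t=221? ✓ → no.
K: end t=265 < t=265? ✗; end t=265 <= t=7? ✗; start t=173 <= t=221? ✓ → no.
Z: end t=253 < t=265? ✓; end t=253 <= t=7? ✗; start t=150 <= t=221? ✓ → no.
Result: none.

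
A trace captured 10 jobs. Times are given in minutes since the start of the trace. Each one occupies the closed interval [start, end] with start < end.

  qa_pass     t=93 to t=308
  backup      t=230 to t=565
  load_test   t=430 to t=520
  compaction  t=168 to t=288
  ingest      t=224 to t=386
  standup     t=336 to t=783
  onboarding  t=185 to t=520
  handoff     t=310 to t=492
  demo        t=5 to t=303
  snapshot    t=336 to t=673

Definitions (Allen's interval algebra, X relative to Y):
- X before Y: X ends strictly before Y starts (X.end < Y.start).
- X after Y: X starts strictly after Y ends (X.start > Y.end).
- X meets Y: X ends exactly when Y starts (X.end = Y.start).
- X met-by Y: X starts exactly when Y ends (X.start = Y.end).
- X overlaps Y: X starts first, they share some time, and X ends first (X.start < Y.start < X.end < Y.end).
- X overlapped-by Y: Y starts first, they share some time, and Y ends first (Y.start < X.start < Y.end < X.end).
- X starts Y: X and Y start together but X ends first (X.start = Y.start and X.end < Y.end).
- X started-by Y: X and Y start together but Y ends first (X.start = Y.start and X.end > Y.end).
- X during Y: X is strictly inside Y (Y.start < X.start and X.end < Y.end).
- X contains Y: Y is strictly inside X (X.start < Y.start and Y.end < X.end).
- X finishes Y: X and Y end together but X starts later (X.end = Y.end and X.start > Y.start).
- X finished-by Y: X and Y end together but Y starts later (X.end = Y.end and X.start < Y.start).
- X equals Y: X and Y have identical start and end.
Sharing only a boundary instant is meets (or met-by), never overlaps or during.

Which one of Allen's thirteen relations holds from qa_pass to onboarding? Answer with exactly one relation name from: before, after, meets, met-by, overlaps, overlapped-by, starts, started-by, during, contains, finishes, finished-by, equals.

overlaps

qa_pass = [t=93, t=308]; onboarding = [t=185, t=520].
Compare endpoints: qa_pass.start < onboarding.start, qa_pass.start < onboarding.end, qa_pass.end > onboarding.start, qa_pass.end < onboarding.end.
That pattern is 'overlaps'.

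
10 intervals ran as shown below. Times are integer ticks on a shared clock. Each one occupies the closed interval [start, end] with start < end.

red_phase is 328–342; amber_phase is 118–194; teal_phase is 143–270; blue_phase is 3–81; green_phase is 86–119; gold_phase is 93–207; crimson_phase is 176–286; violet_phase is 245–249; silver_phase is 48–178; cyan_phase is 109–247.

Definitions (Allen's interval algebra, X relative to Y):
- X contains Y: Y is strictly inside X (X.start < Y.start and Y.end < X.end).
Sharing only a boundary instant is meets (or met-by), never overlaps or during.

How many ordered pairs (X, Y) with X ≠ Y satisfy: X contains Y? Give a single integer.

5

Checking all 90 ordered pairs for relation 'contains'; matching pairs in alphabetical order:
(crimson_phase, violet_phase): crimson_phase contains violet_phase ✓
(cyan_phase, amber_phase): cyan_phase contains amber_phase ✓
(gold_phase, amber_phase): gold_phase contains amber_phase ✓
(silver_phase, green_phase): silver_phase contains green_phase ✓
(teal_phase, violet_phase): teal_phase contains violet_phase ✓
Count: 5.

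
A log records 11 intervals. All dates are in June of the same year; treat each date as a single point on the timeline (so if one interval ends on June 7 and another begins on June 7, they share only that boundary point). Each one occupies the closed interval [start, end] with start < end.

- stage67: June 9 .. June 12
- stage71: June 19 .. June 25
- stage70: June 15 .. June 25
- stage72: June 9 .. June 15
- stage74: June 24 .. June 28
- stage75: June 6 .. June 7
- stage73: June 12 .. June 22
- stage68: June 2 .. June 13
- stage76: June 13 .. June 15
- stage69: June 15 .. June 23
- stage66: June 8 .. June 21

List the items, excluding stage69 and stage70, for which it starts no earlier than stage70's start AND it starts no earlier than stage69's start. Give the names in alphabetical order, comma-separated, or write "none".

Conditions: its start is no earlier than stage70's start (X.start >= June 15) AND its start is no earlier than stage69's start (X.start >= June 15).
stage66: start June 8 >= June 15? ✗; start June 8 >= June 15? ✗ → no.
stage67: start June 9 >= June 15? ✗; start June 9 >= June 15? ✗ → no.
stage68: start June 2 >= June 15? ✗; start June 2 >= June 15? ✗ → no.
stage71: start June 19 >= June 15? ✓; start June 19 >= June 15? ✓ → yes.
stage72: start June 9 >= June 15? ✗; start June 9 >= June 15? ✗ → no.
stage73: start June 12 >= June 15? ✗; start June 12 >= June 15? ✗ → no.
stage74: start June 24 >= June 15? ✓; start June 24 >= June 15? ✓ → yes.
stage75: start June 6 >= June 15? ✗; start June 6 >= June 15? ✗ → no.
stage76: start June 13 >= June 15? ✗; start June 13 >= June 15? ✗ → no.
Result: stage71, stage74.

stage71, stage74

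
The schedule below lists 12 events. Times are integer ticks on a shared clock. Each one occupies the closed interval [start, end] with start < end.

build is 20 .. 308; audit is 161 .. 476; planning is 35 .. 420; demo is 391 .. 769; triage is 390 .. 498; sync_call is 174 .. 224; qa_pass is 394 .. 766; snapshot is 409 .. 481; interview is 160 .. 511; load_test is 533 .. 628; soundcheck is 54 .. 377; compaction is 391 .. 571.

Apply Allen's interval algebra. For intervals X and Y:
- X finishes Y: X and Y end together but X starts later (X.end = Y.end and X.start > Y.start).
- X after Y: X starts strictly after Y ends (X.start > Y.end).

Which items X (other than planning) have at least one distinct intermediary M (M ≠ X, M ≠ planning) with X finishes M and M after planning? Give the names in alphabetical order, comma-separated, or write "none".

Target planning = [35, 420].
Intermediaries M with M after planning: load_test.
Via load_test — items with X finishes load_test: none.
Union: none.

none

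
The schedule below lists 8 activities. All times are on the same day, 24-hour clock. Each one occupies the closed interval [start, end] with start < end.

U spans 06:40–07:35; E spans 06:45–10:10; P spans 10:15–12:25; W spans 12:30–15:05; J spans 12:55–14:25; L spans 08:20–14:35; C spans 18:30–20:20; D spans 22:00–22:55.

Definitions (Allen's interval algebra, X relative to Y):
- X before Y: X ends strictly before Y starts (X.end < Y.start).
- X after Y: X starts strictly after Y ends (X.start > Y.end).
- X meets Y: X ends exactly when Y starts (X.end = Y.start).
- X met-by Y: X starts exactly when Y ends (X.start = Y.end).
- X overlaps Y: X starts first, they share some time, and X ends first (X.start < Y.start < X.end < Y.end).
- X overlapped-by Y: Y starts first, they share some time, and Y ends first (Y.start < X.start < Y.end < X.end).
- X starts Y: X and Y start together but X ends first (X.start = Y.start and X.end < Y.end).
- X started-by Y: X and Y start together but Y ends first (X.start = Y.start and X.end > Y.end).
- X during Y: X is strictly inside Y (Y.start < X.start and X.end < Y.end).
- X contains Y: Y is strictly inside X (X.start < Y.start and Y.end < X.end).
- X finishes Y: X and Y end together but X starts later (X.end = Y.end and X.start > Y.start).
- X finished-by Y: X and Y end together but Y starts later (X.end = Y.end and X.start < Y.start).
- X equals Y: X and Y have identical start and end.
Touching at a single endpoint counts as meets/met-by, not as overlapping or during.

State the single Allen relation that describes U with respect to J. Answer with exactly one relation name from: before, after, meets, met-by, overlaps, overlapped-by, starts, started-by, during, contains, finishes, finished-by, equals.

before

U = [06:40, 07:35]; J = [12:55, 14:25].
Compare endpoints: U.start < J.start, U.start < J.end, U.end < J.start, U.end < J.end.
That pattern is 'before'.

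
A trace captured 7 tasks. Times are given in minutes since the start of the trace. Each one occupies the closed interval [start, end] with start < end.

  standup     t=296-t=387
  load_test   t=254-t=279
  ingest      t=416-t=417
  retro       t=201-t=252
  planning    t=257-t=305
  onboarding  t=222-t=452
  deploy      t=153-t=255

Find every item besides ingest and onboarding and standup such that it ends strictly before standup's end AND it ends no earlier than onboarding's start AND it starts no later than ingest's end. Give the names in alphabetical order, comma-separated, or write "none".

deploy, load_test, planning, retro

Conditions: its end is strictly before standup's end (X.end < t=387) AND its end is no earlier than onboarding's start (X.end >= t=222) AND its start is no later than ingest's end (X.start <= t=417).
deploy: end t=255 < t=387? ✓; end t=255 >= t=222? ✓; start t=153 <= t=417? ✓ → yes.
load_test: end t=279 < t=387? ✓; end t=279 >= t=222? ✓; start t=254 <= t=417? ✓ → yes.
planning: end t=305 < t=387? ✓; end t=305 >= t=222? ✓; start t=257 <= t=417? ✓ → yes.
retro: end t=252 < t=387? ✓; end t=252 >= t=222? ✓; start t=201 <= t=417? ✓ → yes.
Result: deploy, load_test, planning, retro.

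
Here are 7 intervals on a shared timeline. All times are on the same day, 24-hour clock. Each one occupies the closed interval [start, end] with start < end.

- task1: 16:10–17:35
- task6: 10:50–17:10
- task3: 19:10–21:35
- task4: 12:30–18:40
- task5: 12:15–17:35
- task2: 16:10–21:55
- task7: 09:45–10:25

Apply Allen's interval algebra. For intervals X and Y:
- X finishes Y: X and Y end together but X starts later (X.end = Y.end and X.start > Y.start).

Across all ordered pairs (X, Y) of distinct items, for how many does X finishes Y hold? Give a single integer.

1

Checking all 42 ordered pairs for relation 'finishes'; matching pairs in alphabetical order:
(task1, task5): task1 finishes task5 ✓
Count: 1.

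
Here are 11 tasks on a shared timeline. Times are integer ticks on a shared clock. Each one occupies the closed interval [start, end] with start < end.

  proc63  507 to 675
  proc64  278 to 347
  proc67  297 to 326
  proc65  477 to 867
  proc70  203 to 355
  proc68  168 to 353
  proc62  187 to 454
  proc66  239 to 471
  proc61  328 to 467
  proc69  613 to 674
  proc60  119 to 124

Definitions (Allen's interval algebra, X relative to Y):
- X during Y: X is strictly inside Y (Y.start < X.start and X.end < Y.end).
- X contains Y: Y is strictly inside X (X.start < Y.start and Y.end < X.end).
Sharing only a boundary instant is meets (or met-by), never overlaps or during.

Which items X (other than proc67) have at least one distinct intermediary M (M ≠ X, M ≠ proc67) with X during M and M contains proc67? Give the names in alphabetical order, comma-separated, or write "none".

proc61, proc64, proc70

Target proc67 = [297, 326].
Intermediaries M with M contains proc67: proc62, proc64, proc66, proc68, proc70.
Via proc62 — items with X during proc62: proc64, proc70.
Via proc64 — items with X during proc64: none.
Via proc66 — items with X during proc66: proc61, proc64.
Via proc68 — items with X during proc68: proc64.
Via proc70 — items with X during proc70: proc64.
Union: proc61, proc64, proc70.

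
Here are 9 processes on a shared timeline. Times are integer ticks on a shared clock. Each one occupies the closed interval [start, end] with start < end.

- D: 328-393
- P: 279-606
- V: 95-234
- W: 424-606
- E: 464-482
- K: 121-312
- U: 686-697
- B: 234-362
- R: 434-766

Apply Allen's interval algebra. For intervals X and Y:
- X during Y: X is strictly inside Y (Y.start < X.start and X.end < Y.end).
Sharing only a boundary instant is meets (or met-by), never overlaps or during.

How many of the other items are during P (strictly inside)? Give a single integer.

Target P = [279, 606].
B [234, 362] → overlaps → no.
D [328, 393] → during → counts.
E [464, 482] → during → counts.
K [121, 312] → overlaps → no.
R [434, 766] → overlapped-by → no.
U [686, 697] → after → no.
V [95, 234] → before → no.
W [424, 606] → finishes → no.
Total: 2.

2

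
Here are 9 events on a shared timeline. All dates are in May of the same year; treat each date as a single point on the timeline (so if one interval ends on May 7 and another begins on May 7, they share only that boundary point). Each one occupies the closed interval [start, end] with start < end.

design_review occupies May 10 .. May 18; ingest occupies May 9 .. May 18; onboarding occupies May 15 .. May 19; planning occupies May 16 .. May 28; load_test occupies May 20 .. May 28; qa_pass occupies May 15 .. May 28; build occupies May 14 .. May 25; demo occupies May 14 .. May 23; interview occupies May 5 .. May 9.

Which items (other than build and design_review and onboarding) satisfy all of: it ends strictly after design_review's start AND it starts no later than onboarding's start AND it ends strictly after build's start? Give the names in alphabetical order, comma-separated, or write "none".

demo, ingest, qa_pass

Conditions: its end is strictly after design_review's start (X.end > May 10) AND its start is no later than onboarding's start (X.start <= May 15) AND its end is strictly after build's start (X.end > May 14).
demo: end May 23 > May 10? ✓; start May 14 <= May 15? ✓; end May 23 > May 14? ✓ → yes.
ingest: end May 18 > May 10? ✓; start May 9 <= May 15? ✓; end May 18 > May 14? ✓ → yes.
interview: end May 9 > May 10? ✗; start May 5 <= May 15? ✓; end May 9 > May 14? ✗ → no.
load_test: end May 28 > May 10? ✓; start May 20 <= May 15? ✗; end May 28 > May 14? ✓ → no.
planning: end May 28 > May 10? ✓; start May 16 <= May 15? ✗; end May 28 > May 14? ✓ → no.
qa_pass: end May 28 > May 10? ✓; start May 15 <= May 15? ✓; end May 28 > May 14? ✓ → yes.
Result: demo, ingest, qa_pass.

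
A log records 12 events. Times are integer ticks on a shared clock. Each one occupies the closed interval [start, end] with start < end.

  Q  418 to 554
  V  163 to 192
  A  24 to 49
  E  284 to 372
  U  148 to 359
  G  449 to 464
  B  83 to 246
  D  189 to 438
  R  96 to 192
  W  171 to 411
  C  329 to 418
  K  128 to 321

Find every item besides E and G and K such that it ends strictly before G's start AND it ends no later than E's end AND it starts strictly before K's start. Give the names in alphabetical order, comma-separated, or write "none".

Conditions: its end is strictly before G's start (X.end < 449) AND its end is no later than E's end (X.end <= 372) AND its start is strictly before K's start (X.start < 128).
A: end 49 < 449? ✓; end 49 <= 372? ✓; start 24 < 128? ✓ → yes.
B: end 246 < 449? ✓; end 246 <= 372? ✓; start 83 < 128? ✓ → yes.
C: end 418 < 449? ✓; end 418 <= 372? ✗; start 329 < 128? ✗ → no.
D: end 438 < 449? ✓; end 438 <= 372? ✗; start 189 < 128? ✗ → no.
Q: end 554 < 449? ✗; end 554 <= 372? ✗; start 418 < 128? ✗ → no.
R: end 192 < 449? ✓; end 192 <= 372? ✓; start 96 < 128? ✓ → yes.
U: end 359 < 449? ✓; end 359 <= 372? ✓; start 148 < 128? ✗ → no.
V: end 192 < 449? ✓; end 192 <= 372? ✓; start 163 < 128? ✗ → no.
W: end 411 < 449? ✓; end 411 <= 372? ✗; start 171 < 128? ✗ → no.
Result: A, B, R.

A, B, R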